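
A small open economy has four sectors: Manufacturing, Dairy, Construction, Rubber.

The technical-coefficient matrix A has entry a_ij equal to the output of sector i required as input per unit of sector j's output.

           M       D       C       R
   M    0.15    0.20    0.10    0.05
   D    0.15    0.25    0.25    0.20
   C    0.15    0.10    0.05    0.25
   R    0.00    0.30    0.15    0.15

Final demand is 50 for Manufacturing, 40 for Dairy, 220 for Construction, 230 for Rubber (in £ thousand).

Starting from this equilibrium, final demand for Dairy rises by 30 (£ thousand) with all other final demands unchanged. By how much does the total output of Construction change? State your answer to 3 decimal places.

I − A =
  [   0.85    -0.20    -0.10    -0.05]
  [  -0.15     0.75    -0.25    -0.20]
  [  -0.15    -0.10     0.95    -0.25]
  [   0.00    -0.30    -0.15     0.85]
Compute the cofactors C_ij = (−1)^(i+j)·(3×3 minor ij) of I−A; the adjugate is their transpose:
adj(I−A) = Cᵀ =
  [ 0.477500   0.185000   0.115625   0.105625]
  [ 0.151875   0.640625   0.220000   0.224375]
  [ 0.110625   0.163750   0.463125   0.181250]
  [ 0.073125   0.255000   0.159375   0.535625]
det(I−A) = Σ_j (I−A)_1j·C_1j = (0.85)(0.477500) + (-0.20)(0.151875) + (-0.10)(0.110625) + (-0.05)(0.073125) = 0.36078125
(I − A)⁻¹ = adj(I−A) / det(I−A) ≈
  [   1.3235     0.5128     0.3205     0.2928]
  [   0.4210     1.7757     0.6098     0.6219]
  [   0.3066     0.4539     1.2837     0.5024]
  [   0.2027     0.7068     0.4417     1.4846]
Δx = (I − A)⁻¹ Δd with Δd having +30 in the Dairy component and 0 elsewhere.
So Δx_C = L_CD · (+30), where L_CD = adj(I−A)_CD / det(I−A) = 0.163750 / 0.36078125.
Δx_C = 0.163750 × (+30) / 0.36078125 = 4.9125 / 0.36078125 ≈ 13.616.

Δx_C = 13.616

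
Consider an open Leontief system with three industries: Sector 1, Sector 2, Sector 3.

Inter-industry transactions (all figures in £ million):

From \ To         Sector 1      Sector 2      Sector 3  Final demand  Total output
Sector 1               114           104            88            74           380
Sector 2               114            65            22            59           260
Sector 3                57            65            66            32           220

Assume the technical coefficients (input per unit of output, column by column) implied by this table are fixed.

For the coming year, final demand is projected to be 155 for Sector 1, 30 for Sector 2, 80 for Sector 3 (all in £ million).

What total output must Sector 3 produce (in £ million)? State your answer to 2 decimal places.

Technical coefficients a_ij = z_ij / X_j:
  a_11 = 114/380 = 0.30, a_21 = 114/380 = 0.30, a_31 = 57/380 = 0.15
  a_12 = 104/260 = 0.40, a_22 = 65/260 = 0.25, a_32 = 65/260 = 0.25
  a_13 = 88/220 = 0.40, a_23 = 22/220 = 0.10, a_33 = 66/220 = 0.30
I − A =
  [   0.70    -0.40    -0.40]
  [  -0.30     0.75    -0.10]
  [  -0.15    -0.25     0.70]
Cofactors of I−A, C_ij = (−1)^(i+j)·(minor ij) (rows/columns in the sector order above):
  C_11 = (0.75)(0.70) − (-0.10)(-0.25) = 0.5000
  C_12 = −[(-0.30)(0.70) − (-0.10)(-0.15)] = 0.2250
  C_13 = (-0.30)(-0.25) − (0.75)(-0.15) = 0.1875
  C_21 = −[(-0.40)(0.70) − (-0.40)(-0.25)] = 0.3800
  C_22 = (0.70)(0.70) − (-0.40)(-0.15) = 0.4300
  C_23 = −[(0.70)(-0.25) − (-0.40)(-0.15)] = 0.2350
  C_31 = (-0.40)(-0.10) − (-0.40)(0.75) = 0.3400
  C_32 = −[(0.70)(-0.10) − (-0.40)(-0.30)] = 0.1900
  C_33 = (0.70)(0.75) − (-0.40)(-0.30) = 0.4050
det(I−A) = Σ_j (I−A)_1j·C_1j = (0.70)(0.5000) + (-0.40)(0.2250) + (-0.40)(0.1875) = 0.1850
adj(I−A) = Cᵀ =
  [ 0.5000   0.3800   0.3400]
  [ 0.2250   0.4300   0.1900]
  [ 0.1875   0.2350   0.4050]
(I − A)⁻¹ = adj(I−A) / det(I−A) ≈
  [   2.7027     2.0541     1.8378]
  [   1.2162     2.3243     1.0270]
  [   1.0135     1.2703     2.1892]
x = (I − A)⁻¹ d = adj(I−A)·d / det(I−A), with det(I−A) = 0.1850:
  x_1 = (0.5000·155 + 0.3800·30 + 0.3400·80) / 0.1850 = 116.10 / 0.1850 ≈ 627.57
  x_2 = (0.2250·155 + 0.4300·30 + 0.1900·80) / 0.1850 = 62.975 / 0.1850 ≈ 340.41
  x_3 = (0.1875·155 + 0.2350·30 + 0.4050·80) / 0.1850 = 68.5125 / 0.1850 ≈ 370.34

x_3 = 370.34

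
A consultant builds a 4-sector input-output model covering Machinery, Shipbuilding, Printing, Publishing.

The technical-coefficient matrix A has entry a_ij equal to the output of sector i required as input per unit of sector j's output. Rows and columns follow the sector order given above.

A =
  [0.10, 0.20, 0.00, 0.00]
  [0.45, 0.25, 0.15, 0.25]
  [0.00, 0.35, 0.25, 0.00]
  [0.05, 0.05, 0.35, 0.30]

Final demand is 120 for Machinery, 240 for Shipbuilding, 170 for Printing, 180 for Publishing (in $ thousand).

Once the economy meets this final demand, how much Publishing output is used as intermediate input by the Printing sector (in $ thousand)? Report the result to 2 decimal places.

z_43 = 219.52

I − A =
  [   0.90    -0.20     0.00     0.00]
  [  -0.45     0.75    -0.15    -0.25]
  [   0.00    -0.35     0.75     0.00]
  [  -0.05    -0.05    -0.35     0.70]
Compute the cofactors C_ij = (−1)^(i+j)·(3×3 minor ij) of I−A; the adjugate is their transpose:
adj(I−A) = Cᵀ =
  [ 0.317000   0.105000   0.038500   0.037500]
  [ 0.245625   0.472500   0.173250   0.168750]
  [ 0.114625   0.220500   0.395750   0.078750]
  [ 0.097500   0.151500   0.213000   0.391500]
det(I−A) = Σ_j (I−A)_1j·C_1j = (0.90)(0.317000) + (-0.20)(0.245625) + (0.00)(0.114625) + (0.00)(0.097500) = 0.236175
(I − A)⁻¹ = adj(I−A) / det(I−A) ≈
  [   1.3422     0.4446     0.1630     0.1588]
  [   1.0400     2.0006     0.7336     0.7145]
  [   0.4853     0.9336     1.6757     0.3334]
  [   0.4128     0.6415     0.9019     1.6577]
First solve x = (I − A)⁻¹ d = adj(I−A)·d / det(I−A); in particular x_3 = (0.114625·120 + 0.220500·240 + 0.395750·170 + 0.078750·180) / 0.236175 = 148.1275 / 0.236175 ≈ 627.1938.
Intermediate flow from 4 to 3: z_43 = a_43 · x_3 = 0.35 × 148.1275 / 0.236175 = 51.844625 / 0.236175 ≈ 219.52.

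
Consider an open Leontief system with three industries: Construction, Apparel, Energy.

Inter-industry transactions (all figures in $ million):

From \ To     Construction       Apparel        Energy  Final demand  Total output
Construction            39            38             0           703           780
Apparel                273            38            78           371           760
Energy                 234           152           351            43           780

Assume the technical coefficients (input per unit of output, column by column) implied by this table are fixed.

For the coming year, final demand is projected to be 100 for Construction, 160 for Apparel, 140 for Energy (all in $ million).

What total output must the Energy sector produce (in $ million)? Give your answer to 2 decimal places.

x_E = 412.23

Technical coefficients a_ij = z_ij / X_j:
  a_CC = 39/780 = 0.05, a_AC = 273/780 = 0.35, a_EC = 234/780 = 0.30
  a_CA = 38/760 = 0.05, a_AA = 38/760 = 0.05, a_EA = 152/760 = 0.20
  a_CE = 0/780 = 0.00, a_AE = 78/780 = 0.10, a_EE = 351/780 = 0.45
I − A =
  [   0.95    -0.05     0.00]
  [  -0.35     0.95    -0.10]
  [  -0.30    -0.20     0.55]
Cofactors of I−A, C_ij = (−1)^(i+j)·(minor ij) (rows/columns in the sector order above):
  C_11 = (0.95)(0.55) − (-0.10)(-0.20) = 0.5025
  C_12 = −[(-0.35)(0.55) − (-0.10)(-0.30)] = 0.2225
  C_13 = (-0.35)(-0.20) − (0.95)(-0.30) = 0.3550
  C_21 = −[(-0.05)(0.55) − (0.00)(-0.20)] = 0.0275
  C_22 = (0.95)(0.55) − (0.00)(-0.30) = 0.5225
  C_23 = −[(0.95)(-0.20) − (-0.05)(-0.30)] = 0.2050
  C_31 = (-0.05)(-0.10) − (0.00)(0.95) = 0.0050
  C_32 = −[(0.95)(-0.10) − (0.00)(-0.35)] = 0.0950
  C_33 = (0.95)(0.95) − (-0.05)(-0.35) = 0.8850
det(I−A) = Σ_j (I−A)_1j·C_1j = (0.95)(0.5025) + (-0.05)(0.2225) + (0.00)(0.3550) = 0.46625
adj(I−A) = Cᵀ =
  [ 0.5025   0.0275   0.0050]
  [ 0.2225   0.5225   0.0950]
  [ 0.3550   0.2050   0.8850]
(I − A)⁻¹ = adj(I−A) / det(I−A) ≈
  [   1.0777     0.0590     0.0107]
  [   0.4772     1.1206     0.2038]
  [   0.7614     0.4397     1.8981]
x = (I − A)⁻¹ d = adj(I−A)·d / det(I−A), with det(I−A) = 0.46625:
  x_C = (0.5025·100 + 0.0275·160 + 0.0050·140) / 0.46625 = 55.35 / 0.46625 ≈ 118.71
  x_A = (0.2225·100 + 0.5225·160 + 0.0950·140) / 0.46625 = 119.15 / 0.46625 ≈ 255.55
  x_E = (0.3550·100 + 0.2050·160 + 0.8850·140) / 0.46625 = 192.20 / 0.46625 ≈ 412.23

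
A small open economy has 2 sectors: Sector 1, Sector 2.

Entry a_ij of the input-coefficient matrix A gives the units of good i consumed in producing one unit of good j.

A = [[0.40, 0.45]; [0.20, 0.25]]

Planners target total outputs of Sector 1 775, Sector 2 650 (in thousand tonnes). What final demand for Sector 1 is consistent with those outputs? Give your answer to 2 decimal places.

I − A =
  [   0.60    -0.45]
  [  -0.20     0.75]
d = (I − A) x:
  d_1 = (+0.60)·775 + (-0.45)·650 = 172.50
  d_2 = (-0.20)·775 + (+0.75)·650 = 332.50

d_1 = 172.50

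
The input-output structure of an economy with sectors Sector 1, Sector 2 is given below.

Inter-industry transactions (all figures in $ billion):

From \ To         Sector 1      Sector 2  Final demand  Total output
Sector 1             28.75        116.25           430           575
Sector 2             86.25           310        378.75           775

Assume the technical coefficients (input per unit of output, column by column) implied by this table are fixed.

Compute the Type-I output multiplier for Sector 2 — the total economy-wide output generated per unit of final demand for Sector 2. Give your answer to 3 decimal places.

Technical coefficients a_ij = z_ij / X_j:
  a_11 = 28.75/575 = 0.05, a_21 = 86.25/575 = 0.15
  a_12 = 116.25/775 = 0.15, a_22 = 310/775 = 0.40
I − A =
  [   0.95    -0.15]
  [  -0.15     0.60]
det(I−A) = (0.95)(0.60) − (-0.15)(-0.15) = 0.5475
adj(I−A) = [[0.60, 0.15], [0.15, 0.95]]
(I − A)⁻¹ = adj(I−A) / det(I−A) ≈
  [   1.0959     0.2740]
  [   0.2740     1.7352]
The output multiplier for sector j is the column-j sum of the Leontief inverse (I − A)⁻¹ = adj(I−A) / det(I−A).
Column 2 of adj(I−A): (0.15, 0.95); det(I−A) = 0.5475.
m_2 = (0.15 + 0.95) / 0.5475 = 1.10 / 0.5475 ≈ 2.009.

m_2 = 2.009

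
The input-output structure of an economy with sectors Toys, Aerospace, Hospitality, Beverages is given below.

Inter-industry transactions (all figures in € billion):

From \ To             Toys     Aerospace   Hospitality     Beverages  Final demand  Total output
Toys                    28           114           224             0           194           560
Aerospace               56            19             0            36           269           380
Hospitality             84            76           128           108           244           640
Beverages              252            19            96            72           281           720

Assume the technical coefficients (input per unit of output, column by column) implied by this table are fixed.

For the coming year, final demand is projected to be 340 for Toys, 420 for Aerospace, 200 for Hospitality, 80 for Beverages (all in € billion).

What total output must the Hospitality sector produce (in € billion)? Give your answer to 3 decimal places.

Technical coefficients a_ij = z_ij / X_j:
  a_TT = 28/560 = 0.05, a_AT = 56/560 = 0.10, a_HT = 84/560 = 0.15, a_BT = 252/560 = 0.45
  a_TA = 114/380 = 0.30, a_AA = 19/380 = 0.05, a_HA = 76/380 = 0.20, a_BA = 19/380 = 0.05
  a_TH = 224/640 = 0.35, a_AH = 0/640 = 0.00, a_HH = 128/640 = 0.20, a_BH = 96/640 = 0.15
  a_TB = 0/720 = 0.00, a_AB = 36/720 = 0.05, a_HB = 108/720 = 0.15, a_BB = 72/720 = 0.10
I − A =
  [   0.95    -0.30    -0.35     0.00]
  [  -0.10     0.95     0.00    -0.05]
  [  -0.15    -0.20     0.80    -0.15]
  [  -0.45    -0.05    -0.15     0.90]
Compute the cofactors C_ij = (−1)^(i+j)·(3×3 minor ij) of I−A; the adjugate is their transpose:
adj(I−A) = Cᵀ =
  [ 0.659125   0.274875   0.300625   0.065375]
  [ 0.088875   0.591750   0.046500   0.040625]
  [ 0.215250   0.238875   0.776125   0.142625]
  [ 0.370375   0.210125   0.282250   0.641125]
det(I−A) = Σ_j (I−A)_1j·C_1j = (0.95)(0.659125) + (-0.30)(0.088875) + (-0.35)(0.215250) + (0.00)(0.370375) = 0.52416875
(I − A)⁻¹ = adj(I−A) / det(I−A) ≈
  [   1.2575     0.5244     0.5735     0.1247]
  [   0.1696     1.1289     0.0887     0.0775]
  [   0.4107     0.4557     1.4807     0.2721]
  [   0.7066     0.4009     0.5385     1.2231]
x = (I − A)⁻¹ d = adj(I−A)·d / det(I−A), with det(I−A) = 0.52416875:
  x_T = (0.659125·340 + 0.274875·420 + 0.300625·200 + 0.065375·80) / 0.52416875 = 404.905 / 0.52416875 ≈ 772.471
  x_A = (0.088875·340 + 0.591750·420 + 0.046500·200 + 0.040625·80) / 0.52416875 = 291.3025 / 0.52416875 ≈ 555.742
  x_H = (0.215250·340 + 0.238875·420 + 0.776125·200 + 0.142625·80) / 0.52416875 = 340.1475 / 0.52416875 ≈ 648.927
  x_B = (0.370375·340 + 0.210125·420 + 0.282250·200 + 0.641125·80) / 0.52416875 = 321.92 / 0.52416875 ≈ 614.153

x_H = 648.927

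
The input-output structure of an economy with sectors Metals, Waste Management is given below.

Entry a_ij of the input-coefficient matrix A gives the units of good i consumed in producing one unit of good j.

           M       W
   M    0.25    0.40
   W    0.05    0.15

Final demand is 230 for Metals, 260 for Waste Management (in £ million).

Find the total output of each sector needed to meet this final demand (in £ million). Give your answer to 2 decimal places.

I − A =
  [   0.75    -0.40]
  [  -0.05     0.85]
det(I−A) = (0.75)(0.85) − (-0.40)(-0.05) = 0.6175
adj(I−A) = [[0.85, 0.40], [0.05, 0.75]]
(I − A)⁻¹ = adj(I−A) / det(I−A) ≈
  [   1.3765     0.6478]
  [   0.0810     1.2146]
x = (I − A)⁻¹ d = adj(I−A)·d / det(I−A), with det(I−A) = 0.6175:
  x_M = (0.85·230 + 0.40·260) / 0.6175 = 299.50 / 0.6175 ≈ 485.02
  x_W = (0.05·230 + 0.75·260) / 0.6175 = 206.50 / 0.6175 ≈ 334.41

x_M = 485.02, x_W = 334.41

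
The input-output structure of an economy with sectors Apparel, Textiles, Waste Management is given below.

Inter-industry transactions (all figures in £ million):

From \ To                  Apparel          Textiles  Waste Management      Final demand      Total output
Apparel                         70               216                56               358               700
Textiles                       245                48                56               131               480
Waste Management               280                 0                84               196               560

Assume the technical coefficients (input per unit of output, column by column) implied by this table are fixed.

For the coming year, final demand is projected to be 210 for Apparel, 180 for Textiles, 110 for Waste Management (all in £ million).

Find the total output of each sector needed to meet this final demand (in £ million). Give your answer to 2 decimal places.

Technical coefficients a_ij = z_ij / X_j:
  a_11 = 70/700 = 0.10, a_21 = 245/700 = 0.35, a_31 = 280/700 = 0.40
  a_12 = 216/480 = 0.45, a_22 = 48/480 = 0.10, a_32 = 0/480 = 0.00
  a_13 = 56/560 = 0.10, a_23 = 56/560 = 0.10, a_33 = 84/560 = 0.15
I − A =
  [   0.90    -0.45    -0.10]
  [  -0.35     0.90    -0.10]
  [  -0.40     0.00     0.85]
Cofactors of I−A, C_ij = (−1)^(i+j)·(minor ij) (rows/columns in the sector order above):
  C_11 = (0.90)(0.85) − (-0.10)(0.00) = 0.7650
  C_12 = −[(-0.35)(0.85) − (-0.10)(-0.40)] = 0.3375
  C_13 = (-0.35)(0.00) − (0.90)(-0.40) = 0.3600
  C_21 = −[(-0.45)(0.85) − (-0.10)(0.00)] = 0.3825
  C_22 = (0.90)(0.85) − (-0.10)(-0.40) = 0.7250
  C_23 = −[(0.90)(0.00) − (-0.45)(-0.40)] = 0.1800
  C_31 = (-0.45)(-0.10) − (-0.10)(0.90) = 0.1350
  C_32 = −[(0.90)(-0.10) − (-0.10)(-0.35)] = 0.1250
  C_33 = (0.90)(0.90) − (-0.45)(-0.35) = 0.6525
det(I−A) = Σ_j (I−A)_1j·C_1j = (0.90)(0.7650) + (-0.45)(0.3375) + (-0.10)(0.3600) = 0.500625
adj(I−A) = Cᵀ =
  [ 0.7650   0.3825   0.1350]
  [ 0.3375   0.7250   0.1250]
  [ 0.3600   0.1800   0.6525]
(I − A)⁻¹ = adj(I−A) / det(I−A) ≈
  [   1.5281     0.7640     0.2697]
  [   0.6742     1.4482     0.2497]
  [   0.7191     0.3596     1.3034]
x = (I − A)⁻¹ d = adj(I−A)·d / det(I−A), with det(I−A) = 0.500625:
  x_1 = (0.7650·210 + 0.3825·180 + 0.1350·110) / 0.500625 = 244.35 / 0.500625 ≈ 488.09
  x_2 = (0.3375·210 + 0.7250·180 + 0.1250·110) / 0.500625 = 215.125 / 0.500625 ≈ 429.71
  x_3 = (0.3600·210 + 0.1800·180 + 0.6525·110) / 0.500625 = 179.775 / 0.500625 ≈ 359.10

x_1 = 488.09, x_2 = 429.71, x_3 = 359.10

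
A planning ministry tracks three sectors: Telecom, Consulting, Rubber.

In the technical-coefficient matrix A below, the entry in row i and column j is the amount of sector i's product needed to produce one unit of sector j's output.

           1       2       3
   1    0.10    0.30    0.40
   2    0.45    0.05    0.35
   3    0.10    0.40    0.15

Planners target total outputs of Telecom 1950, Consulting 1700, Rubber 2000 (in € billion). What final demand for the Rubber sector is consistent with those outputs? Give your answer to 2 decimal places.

d_3 = 825.00

I − A =
  [   0.90    -0.30    -0.40]
  [  -0.45     0.95    -0.35]
  [  -0.10    -0.40     0.85]
d = (I − A) x:
  d_1 = (+0.90)·1950 + (-0.30)·1700 + (-0.40)·2000 = 445.00
  d_2 = (-0.45)·1950 + (+0.95)·1700 + (-0.35)·2000 = 37.50
  d_3 = (-0.10)·1950 + (-0.40)·1700 + (+0.85)·2000 = 825.00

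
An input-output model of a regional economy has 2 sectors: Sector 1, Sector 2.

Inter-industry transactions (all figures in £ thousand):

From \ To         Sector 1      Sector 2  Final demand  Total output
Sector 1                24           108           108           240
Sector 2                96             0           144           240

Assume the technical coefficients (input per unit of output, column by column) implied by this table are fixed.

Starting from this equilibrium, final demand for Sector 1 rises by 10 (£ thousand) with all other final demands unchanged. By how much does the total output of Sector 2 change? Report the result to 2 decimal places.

Technical coefficients a_ij = z_ij / X_j:
  a_11 = 24/240 = 0.10, a_21 = 96/240 = 0.40
  a_12 = 108/240 = 0.45, a_22 = 0/240 = 0.00
I − A =
  [   0.90    -0.45]
  [  -0.40     1.00]
det(I−A) = (0.90)(1.00) − (-0.45)(-0.40) = 0.7200
adj(I−A) = [[1.00, 0.45], [0.40, 0.90]]
(I − A)⁻¹ = adj(I−A) / det(I−A) ≈
  [   1.3889     0.6250]
  [   0.5556     1.2500]
Δx = (I − A)⁻¹ Δd with Δd having +10 in the Sector 1 component and 0 elsewhere.
So Δx_2 = L_21 · (+10), where L_21 = adj(I−A)_21 / det(I−A) = 0.40 / 0.7200.
Δx_2 = 0.40 × (+10) / 0.7200 = 4.00 / 0.7200 ≈ 5.56.

Δx_2 = 5.56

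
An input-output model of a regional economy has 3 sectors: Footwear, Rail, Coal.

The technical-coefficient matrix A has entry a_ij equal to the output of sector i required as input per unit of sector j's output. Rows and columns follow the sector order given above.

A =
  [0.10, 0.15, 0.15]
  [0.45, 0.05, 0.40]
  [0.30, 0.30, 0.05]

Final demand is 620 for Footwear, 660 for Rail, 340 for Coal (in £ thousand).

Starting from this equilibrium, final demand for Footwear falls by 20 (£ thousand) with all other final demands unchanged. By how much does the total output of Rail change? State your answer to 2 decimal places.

Δx_2 = -19.58

I − A =
  [   0.90    -0.15    -0.15]
  [  -0.45     0.95    -0.40]
  [  -0.30    -0.30     0.95]
Cofactors of I−A, C_ij = (−1)^(i+j)·(minor ij) (rows/columns in the sector order above):
  C_11 = (0.95)(0.95) − (-0.40)(-0.30) = 0.7825
  C_12 = −[(-0.45)(0.95) − (-0.40)(-0.30)] = 0.5475
  C_13 = (-0.45)(-0.30) − (0.95)(-0.30) = 0.4200
  C_21 = −[(-0.15)(0.95) − (-0.15)(-0.30)] = 0.1875
  C_22 = (0.90)(0.95) − (-0.15)(-0.30) = 0.8100
  C_23 = −[(0.90)(-0.30) − (-0.15)(-0.30)] = 0.3150
  C_31 = (-0.15)(-0.40) − (-0.15)(0.95) = 0.2025
  C_32 = −[(0.90)(-0.40) − (-0.15)(-0.45)] = 0.4275
  C_33 = (0.90)(0.95) − (-0.15)(-0.45) = 0.7875
det(I−A) = Σ_j (I−A)_1j·C_1j = (0.90)(0.7825) + (-0.15)(0.5475) + (-0.15)(0.4200) = 0.559125
adj(I−A) = Cᵀ =
  [ 0.7825   0.1875   0.2025]
  [ 0.5475   0.8100   0.4275]
  [ 0.4200   0.3150   0.7875]
(I − A)⁻¹ = adj(I−A) / det(I−A) ≈
  [   1.3995     0.3353     0.3622]
  [   0.9792     1.4487     0.7646]
  [   0.7512     0.5634     1.4085]
Δx = (I − A)⁻¹ Δd with Δd having -20 in the Footwear component and 0 elsewhere.
So Δx_2 = L_21 · (-20), where L_21 = adj(I−A)_21 / det(I−A) = 0.5475 / 0.559125.
Δx_2 = 0.5475 × (-20) / 0.559125 = -10.95 / 0.559125 ≈ -19.58.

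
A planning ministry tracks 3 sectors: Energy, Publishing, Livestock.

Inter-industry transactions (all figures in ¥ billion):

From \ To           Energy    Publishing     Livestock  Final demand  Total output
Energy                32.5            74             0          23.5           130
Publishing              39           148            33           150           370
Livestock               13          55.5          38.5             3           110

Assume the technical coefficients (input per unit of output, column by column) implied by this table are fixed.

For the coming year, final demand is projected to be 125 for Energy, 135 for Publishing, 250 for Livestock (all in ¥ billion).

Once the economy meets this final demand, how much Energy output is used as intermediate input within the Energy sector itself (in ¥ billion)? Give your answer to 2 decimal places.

z_11 = 88.51

Technical coefficients a_ij = z_ij / X_j:
  a_11 = 32.5/130 = 0.25, a_21 = 39/130 = 0.30, a_31 = 13/130 = 0.10
  a_12 = 74/370 = 0.20, a_22 = 148/370 = 0.40, a_32 = 55.5/370 = 0.15
  a_13 = 0/110 = 0.00, a_23 = 33/110 = 0.30, a_33 = 38.5/110 = 0.35
I − A =
  [   0.75    -0.20     0.00]
  [  -0.30     0.60    -0.30]
  [  -0.10    -0.15     0.65]
Cofactors of I−A, C_ij = (−1)^(i+j)·(minor ij) (rows/columns in the sector order above):
  C_11 = (0.60)(0.65) − (-0.30)(-0.15) = 0.3450
  C_12 = −[(-0.30)(0.65) − (-0.30)(-0.10)] = 0.2250
  C_13 = (-0.30)(-0.15) − (0.60)(-0.10) = 0.1050
  C_21 = −[(-0.20)(0.65) − (0.00)(-0.15)] = 0.1300
  C_22 = (0.75)(0.65) − (0.00)(-0.10) = 0.4875
  C_23 = −[(0.75)(-0.15) − (-0.20)(-0.10)] = 0.1325
  C_31 = (-0.20)(-0.30) − (0.00)(0.60) = 0.0600
  C_32 = −[(0.75)(-0.30) − (0.00)(-0.30)] = 0.2250
  C_33 = (0.75)(0.60) − (-0.20)(-0.30) = 0.3900
det(I−A) = Σ_j (I−A)_1j·C_1j = (0.75)(0.3450) + (-0.20)(0.2250) + (0.00)(0.1050) = 0.21375
adj(I−A) = Cᵀ =
  [ 0.3450   0.1300   0.0600]
  [ 0.2250   0.4875   0.2250]
  [ 0.1050   0.1325   0.3900]
(I − A)⁻¹ = adj(I−A) / det(I−A) ≈
  [   1.6140     0.6082     0.2807]
  [   1.0526     2.2807     1.0526]
  [   0.4912     0.6199     1.8246]
First solve x = (I − A)⁻¹ d = adj(I−A)·d / det(I−A); in particular x_1 = (0.3450·125 + 0.1300·135 + 0.0600·250) / 0.21375 = 75.675 / 0.21375 ≈ 354.0351.
Intermediate flow from 1 to 1: z_11 = a_11 · x_1 = 0.25 × 75.675 / 0.21375 = 18.91875 / 0.21375 ≈ 88.51.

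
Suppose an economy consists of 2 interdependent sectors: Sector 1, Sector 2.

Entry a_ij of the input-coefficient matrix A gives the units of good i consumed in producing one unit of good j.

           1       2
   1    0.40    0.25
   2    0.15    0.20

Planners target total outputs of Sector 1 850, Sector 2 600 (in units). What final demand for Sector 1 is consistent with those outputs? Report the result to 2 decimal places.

I − A =
  [   0.60    -0.25]
  [  -0.15     0.80]
d = (I − A) x:
  d_1 = (+0.60)·850 + (-0.25)·600 = 360.00
  d_2 = (-0.15)·850 + (+0.80)·600 = 352.50

d_1 = 360.00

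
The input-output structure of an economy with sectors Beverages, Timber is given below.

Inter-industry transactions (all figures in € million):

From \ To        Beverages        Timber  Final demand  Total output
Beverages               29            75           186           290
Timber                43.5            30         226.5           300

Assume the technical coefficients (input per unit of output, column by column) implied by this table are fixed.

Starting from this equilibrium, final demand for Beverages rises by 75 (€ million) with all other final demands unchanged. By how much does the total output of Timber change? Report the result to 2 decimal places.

Technical coefficients a_ij = z_ij / X_j:
  a_BB = 29/290 = 0.10, a_TB = 43.5/290 = 0.15
  a_BT = 75/300 = 0.25, a_TT = 30/300 = 0.10
I − A =
  [   0.90    -0.25]
  [  -0.15     0.90]
det(I−A) = (0.90)(0.90) − (-0.25)(-0.15) = 0.7725
adj(I−A) = [[0.90, 0.25], [0.15, 0.90]]
(I − A)⁻¹ = adj(I−A) / det(I−A) ≈
  [   1.1650     0.3236]
  [   0.1942     1.1650]
Δx = (I − A)⁻¹ Δd with Δd having +75 in the Beverages component and 0 elsewhere.
So Δx_T = L_TB · (+75), where L_TB = adj(I−A)_TB / det(I−A) = 0.15 / 0.7725.
Δx_T = 0.15 × (+75) / 0.7725 = 11.25 / 0.7725 ≈ 14.56.

Δx_T = 14.56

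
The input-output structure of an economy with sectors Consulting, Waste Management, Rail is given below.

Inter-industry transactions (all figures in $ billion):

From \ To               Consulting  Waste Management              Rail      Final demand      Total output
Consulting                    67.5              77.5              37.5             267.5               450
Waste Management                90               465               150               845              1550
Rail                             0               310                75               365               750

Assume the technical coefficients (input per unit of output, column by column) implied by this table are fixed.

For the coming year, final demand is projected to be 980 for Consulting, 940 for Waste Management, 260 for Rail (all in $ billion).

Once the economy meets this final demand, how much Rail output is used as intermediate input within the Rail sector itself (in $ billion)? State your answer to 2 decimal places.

z_RR = 71.58

Technical coefficients a_ij = z_ij / X_j:
  a_CC = 67.5/450 = 0.15, a_WC = 90/450 = 0.20, a_RC = 0/450 = 0.00
  a_CW = 77.5/1550 = 0.05, a_WW = 465/1550 = 0.30, a_RW = 310/1550 = 0.20
  a_CR = 37.5/750 = 0.05, a_WR = 150/750 = 0.20, a_RR = 75/750 = 0.10
I − A =
  [   0.85    -0.05    -0.05]
  [  -0.20     0.70    -0.20]
  [   0.00    -0.20     0.90]
Cofactors of I−A, C_ij = (−1)^(i+j)·(minor ij) (rows/columns in the sector order above):
  C_11 = (0.70)(0.90) − (-0.20)(-0.20) = 0.5900
  C_12 = −[(-0.20)(0.90) − (-0.20)(0.00)] = 0.1800
  C_13 = (-0.20)(-0.20) − (0.70)(0.00) = 0.0400
  C_21 = −[(-0.05)(0.90) − (-0.05)(-0.20)] = 0.0550
  C_22 = (0.85)(0.90) − (-0.05)(0.00) = 0.7650
  C_23 = −[(0.85)(-0.20) − (-0.05)(0.00)] = 0.1700
  C_31 = (-0.05)(-0.20) − (-0.05)(0.70) = 0.0450
  C_32 = −[(0.85)(-0.20) − (-0.05)(-0.20)] = 0.1800
  C_33 = (0.85)(0.70) − (-0.05)(-0.20) = 0.5850
det(I−A) = Σ_j (I−A)_1j·C_1j = (0.85)(0.5900) + (-0.05)(0.1800) + (-0.05)(0.0400) = 0.4905
adj(I−A) = Cᵀ =
  [ 0.5900   0.0550   0.0450]
  [ 0.1800   0.7650   0.1800]
  [ 0.0400   0.1700   0.5850]
(I − A)⁻¹ = adj(I−A) / det(I−A) ≈
  [   1.2029     0.1121     0.0917]
  [   0.3670     1.5596     0.3670]
  [   0.0815     0.3466     1.1927]
First solve x = (I − A)⁻¹ d = adj(I−A)·d / det(I−A); in particular x_R = (0.0400·980 + 0.1700·940 + 0.5850·260) / 0.4905 = 351.10 / 0.4905 ≈ 715.8002.
Intermediate flow from R to R: z_RR = a_RR · x_R = 0.10 × 351.10 / 0.4905 = 35.11 / 0.4905 ≈ 71.58.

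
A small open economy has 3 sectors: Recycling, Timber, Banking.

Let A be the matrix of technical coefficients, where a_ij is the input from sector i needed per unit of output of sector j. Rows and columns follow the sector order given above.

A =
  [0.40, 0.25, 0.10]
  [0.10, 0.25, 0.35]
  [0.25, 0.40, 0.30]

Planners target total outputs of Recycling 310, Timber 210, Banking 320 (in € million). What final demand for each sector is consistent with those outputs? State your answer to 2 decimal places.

d_1 = 101.50, d_2 = 14.50, d_3 = 62.50

I − A =
  [   0.60    -0.25    -0.10]
  [  -0.10     0.75    -0.35]
  [  -0.25    -0.40     0.70]
d = (I − A) x:
  d_1 = (+0.60)·310 + (-0.25)·210 + (-0.10)·320 = 101.50
  d_2 = (-0.10)·310 + (+0.75)·210 + (-0.35)·320 = 14.50
  d_3 = (-0.25)·310 + (-0.40)·210 + (+0.70)·320 = 62.50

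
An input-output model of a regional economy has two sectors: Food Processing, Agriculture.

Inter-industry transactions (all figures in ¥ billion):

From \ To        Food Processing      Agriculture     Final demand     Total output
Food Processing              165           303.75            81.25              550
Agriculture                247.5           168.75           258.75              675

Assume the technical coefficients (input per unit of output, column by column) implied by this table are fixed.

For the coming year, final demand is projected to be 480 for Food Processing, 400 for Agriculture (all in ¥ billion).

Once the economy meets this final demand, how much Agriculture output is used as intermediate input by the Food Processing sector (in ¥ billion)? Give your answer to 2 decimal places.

Technical coefficients a_ij = z_ij / X_j:
  a_11 = 165/550 = 0.30, a_21 = 247.5/550 = 0.45
  a_12 = 303.75/675 = 0.45, a_22 = 168.75/675 = 0.25
I − A =
  [   0.70    -0.45]
  [  -0.45     0.75]
det(I−A) = (0.70)(0.75) − (-0.45)(-0.45) = 0.3225
adj(I−A) = [[0.75, 0.45], [0.45, 0.70]]
(I − A)⁻¹ = adj(I−A) / det(I−A) ≈
  [   2.3256     1.3953]
  [   1.3953     2.1705]
First solve x = (I − A)⁻¹ d = adj(I−A)·d / det(I−A); in particular x_1 = (0.75·480 + 0.45·400) / 0.3225 = 540.00 / 0.3225 ≈ 1674.4186.
Intermediate flow from 2 to 1: z_21 = a_21 · x_1 = 0.45 × 540.00 / 0.3225 = 243.00 / 0.3225 ≈ 753.49.

z_21 = 753.49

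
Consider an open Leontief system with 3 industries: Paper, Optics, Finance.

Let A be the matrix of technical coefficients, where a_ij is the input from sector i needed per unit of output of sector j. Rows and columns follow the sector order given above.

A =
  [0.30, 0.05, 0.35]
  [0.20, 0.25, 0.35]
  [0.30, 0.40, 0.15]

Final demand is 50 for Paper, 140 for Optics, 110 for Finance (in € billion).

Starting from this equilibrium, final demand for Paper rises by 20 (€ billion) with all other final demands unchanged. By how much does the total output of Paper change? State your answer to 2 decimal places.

I − A =
  [   0.70    -0.05    -0.35]
  [  -0.20     0.75    -0.35]
  [  -0.30    -0.40     0.85]
Cofactors of I−A, C_ij = (−1)^(i+j)·(minor ij) (rows/columns in the sector order above):
  C_11 = (0.75)(0.85) − (-0.35)(-0.40) = 0.4975
  C_12 = −[(-0.20)(0.85) − (-0.35)(-0.30)] = 0.2750
  C_13 = (-0.20)(-0.40) − (0.75)(-0.30) = 0.3050
  C_21 = −[(-0.05)(0.85) − (-0.35)(-0.40)] = 0.1825
  C_22 = (0.70)(0.85) − (-0.35)(-0.30) = 0.4900
  C_23 = −[(0.70)(-0.40) − (-0.05)(-0.30)] = 0.2950
  C_31 = (-0.05)(-0.35) − (-0.35)(0.75) = 0.2800
  C_32 = −[(0.70)(-0.35) − (-0.35)(-0.20)] = 0.3150
  C_33 = (0.70)(0.75) − (-0.05)(-0.20) = 0.5150
det(I−A) = Σ_j (I−A)_1j·C_1j = (0.70)(0.4975) + (-0.05)(0.2750) + (-0.35)(0.3050) = 0.22775
adj(I−A) = Cᵀ =
  [ 0.4975   0.1825   0.2800]
  [ 0.2750   0.4900   0.3150]
  [ 0.3050   0.2950   0.5150]
(I − A)⁻¹ = adj(I−A) / det(I−A) ≈
  [   2.1844     0.8013     1.2294]
  [   1.2075     2.1515     1.3831]
  [   1.3392     1.2953     2.2613]
Δx = (I − A)⁻¹ Δd with Δd having +20 in the Paper component and 0 elsewhere.
So Δx_1 = L_11 · (+20), where L_11 = adj(I−A)_11 / det(I−A) = 0.4975 / 0.22775.
Δx_1 = 0.4975 × (+20) / 0.22775 = 9.95 / 0.22775 ≈ 43.69.

Δx_1 = 43.69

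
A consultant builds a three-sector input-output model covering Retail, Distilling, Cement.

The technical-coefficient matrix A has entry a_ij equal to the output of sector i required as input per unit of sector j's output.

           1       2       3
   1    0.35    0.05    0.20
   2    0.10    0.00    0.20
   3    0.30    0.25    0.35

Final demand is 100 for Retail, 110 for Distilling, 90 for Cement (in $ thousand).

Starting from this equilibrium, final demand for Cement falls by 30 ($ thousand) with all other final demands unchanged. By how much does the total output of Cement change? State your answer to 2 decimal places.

I − A =
  [   0.65    -0.05    -0.20]
  [  -0.10     1.00    -0.20]
  [  -0.30    -0.25     0.65]
Cofactors of I−A, C_ij = (−1)^(i+j)·(minor ij) (rows/columns in the sector order above):
  C_11 = (1.00)(0.65) − (-0.20)(-0.25) = 0.6000
  C_12 = −[(-0.10)(0.65) − (-0.20)(-0.30)] = 0.1250
  C_13 = (-0.10)(-0.25) − (1.00)(-0.30) = 0.3250
  C_21 = −[(-0.05)(0.65) − (-0.20)(-0.25)] = 0.0825
  C_22 = (0.65)(0.65) − (-0.20)(-0.30) = 0.3625
  C_23 = −[(0.65)(-0.25) − (-0.05)(-0.30)] = 0.1775
  C_31 = (-0.05)(-0.20) − (-0.20)(1.00) = 0.2100
  C_32 = −[(0.65)(-0.20) − (-0.20)(-0.10)] = 0.1500
  C_33 = (0.65)(1.00) − (-0.05)(-0.10) = 0.6450
det(I−A) = Σ_j (I−A)_1j·C_1j = (0.65)(0.6000) + (-0.05)(0.1250) + (-0.20)(0.3250) = 0.31875
adj(I−A) = Cᵀ =
  [ 0.6000   0.0825   0.2100]
  [ 0.1250   0.3625   0.1500]
  [ 0.3250   0.1775   0.6450]
(I − A)⁻¹ = adj(I−A) / det(I−A) ≈
  [   1.8824     0.2588     0.6588]
  [   0.3922     1.1373     0.4706]
  [   1.0196     0.5569     2.0235]
Δx = (I − A)⁻¹ Δd with Δd having -30 in the Cement component and 0 elsewhere.
So Δx_3 = L_33 · (-30), where L_33 = adj(I−A)_33 / det(I−A) = 0.6450 / 0.31875.
Δx_3 = 0.6450 × (-30) / 0.31875 = -19.35 / 0.31875 ≈ -60.71.

Δx_3 = -60.71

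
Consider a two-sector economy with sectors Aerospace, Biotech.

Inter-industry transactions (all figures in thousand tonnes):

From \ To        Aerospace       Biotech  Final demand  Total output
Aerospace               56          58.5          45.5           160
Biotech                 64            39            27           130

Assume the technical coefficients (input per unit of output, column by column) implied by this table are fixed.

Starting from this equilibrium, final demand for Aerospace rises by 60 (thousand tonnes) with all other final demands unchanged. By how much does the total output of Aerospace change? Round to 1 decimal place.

Technical coefficients a_ij = z_ij / X_j:
  a_11 = 56/160 = 0.35, a_21 = 64/160 = 0.40
  a_12 = 58.5/130 = 0.45, a_22 = 39/130 = 0.30
I − A =
  [   0.65    -0.45]
  [  -0.40     0.70]
det(I−A) = (0.65)(0.70) − (-0.45)(-0.40) = 0.2750
adj(I−A) = [[0.70, 0.45], [0.40, 0.65]]
(I − A)⁻¹ = adj(I−A) / det(I−A) ≈
  [   2.5455     1.6364]
  [   1.4545     2.3636]
Δx = (I − A)⁻¹ Δd with Δd having +60 in the Aerospace component and 0 elsewhere.
So Δx_1 = L_11 · (+60), where L_11 = adj(I−A)_11 / det(I−A) = 0.70 / 0.2750.
Δx_1 = 0.70 × (+60) / 0.2750 = 42.00 / 0.2750 ≈ 152.7.

Δx_1 = 152.7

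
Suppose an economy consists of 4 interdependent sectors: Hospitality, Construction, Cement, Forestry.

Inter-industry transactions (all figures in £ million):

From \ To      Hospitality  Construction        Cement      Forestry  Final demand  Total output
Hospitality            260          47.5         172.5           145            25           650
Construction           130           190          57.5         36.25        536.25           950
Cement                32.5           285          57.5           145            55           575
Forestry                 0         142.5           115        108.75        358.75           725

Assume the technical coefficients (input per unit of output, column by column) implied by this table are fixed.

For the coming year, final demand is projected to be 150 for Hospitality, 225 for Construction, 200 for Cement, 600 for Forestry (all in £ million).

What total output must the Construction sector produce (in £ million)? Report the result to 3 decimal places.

x_2 = 685.725

Technical coefficients a_ij = z_ij / X_j:
  a_11 = 260/650 = 0.40, a_21 = 130/650 = 0.20, a_31 = 32.5/650 = 0.05, a_41 = 0/650 = 0.00
  a_12 = 47.5/950 = 0.05, a_22 = 190/950 = 0.20, a_32 = 285/950 = 0.30, a_42 = 142.5/950 = 0.15
  a_13 = 172.5/575 = 0.30, a_23 = 57.5/575 = 0.10, a_33 = 57.5/575 = 0.10, a_43 = 115/575 = 0.20
  a_14 = 145/725 = 0.20, a_24 = 36.25/725 = 0.05, a_34 = 145/725 = 0.20, a_44 = 108.75/725 = 0.15
I − A =
  [   0.60    -0.05    -0.30    -0.20]
  [  -0.20     0.80    -0.10    -0.05]
  [  -0.05    -0.30     0.90    -0.20]
  [   0.00    -0.15    -0.20     0.85]
Compute the cofactors C_ij = (−1)^(i+j)·(3×3 minor ij) of I−A; the adjugate is their transpose:
adj(I−A) = Cᵀ =
  [ 0.541750   0.160750   0.241500   0.193750]
  [ 0.149750   0.420250   0.116000   0.087250]
  [ 0.090625   0.174625   0.389000   0.123125]
  [ 0.047750   0.115250   0.112000   0.374750]
det(I−A) = Σ_j (I−A)_1j·C_1j = (0.60)(0.541750) + (-0.05)(0.149750) + (-0.30)(0.090625) + (-0.20)(0.047750) = 0.280825
(I − A)⁻¹ = adj(I−A) / det(I−A) ≈
  [   1.9291     0.5724     0.8600     0.6899]
  [   0.5333     1.4965     0.4131     0.3107]
  [   0.3227     0.6218     1.3852     0.4384]
  [   0.1700     0.4104     0.3988     1.3345]
x = (I − A)⁻¹ d = adj(I−A)·d / det(I−A), with det(I−A) = 0.280825:
  x_1 = (0.541750·150 + 0.160750·225 + 0.241500·200 + 0.193750·600) / 0.280825 = 281.98125 / 0.280825 ≈ 1004.117
  x_2 = (0.149750·150 + 0.420250·225 + 0.116000·200 + 0.087250·600) / 0.280825 = 192.56875 / 0.280825 ≈ 685.725
  x_3 = (0.090625·150 + 0.174625·225 + 0.389000·200 + 0.123125·600) / 0.280825 = 204.559375 / 0.280825 ≈ 728.423
  x_4 = (0.047750·150 + 0.115250·225 + 0.112000·200 + 0.374750·600) / 0.280825 = 280.34375 / 0.280825 ≈ 998.286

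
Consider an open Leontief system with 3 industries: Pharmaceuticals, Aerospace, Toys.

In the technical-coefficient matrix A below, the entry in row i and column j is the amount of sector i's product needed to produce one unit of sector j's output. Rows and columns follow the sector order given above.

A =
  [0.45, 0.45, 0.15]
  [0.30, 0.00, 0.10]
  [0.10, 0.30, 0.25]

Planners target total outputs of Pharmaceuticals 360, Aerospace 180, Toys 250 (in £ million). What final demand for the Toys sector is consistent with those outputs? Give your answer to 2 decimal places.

I − A =
  [   0.55    -0.45    -0.15]
  [  -0.30     1.00    -0.10]
  [  -0.10    -0.30     0.75]
d = (I − A) x:
  d_P = (+0.55)·360 + (-0.45)·180 + (-0.15)·250 = 79.50
  d_A = (-0.30)·360 + (+1.00)·180 + (-0.10)·250 = 47.00
  d_T = (-0.10)·360 + (-0.30)·180 + (+0.75)·250 = 97.50

d_T = 97.50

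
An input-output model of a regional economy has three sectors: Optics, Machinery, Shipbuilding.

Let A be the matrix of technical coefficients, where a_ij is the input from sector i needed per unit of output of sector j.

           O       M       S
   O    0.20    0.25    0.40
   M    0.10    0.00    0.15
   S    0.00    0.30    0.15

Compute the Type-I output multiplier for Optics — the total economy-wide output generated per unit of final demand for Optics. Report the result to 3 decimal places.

I − A =
  [   0.80    -0.25    -0.40]
  [  -0.10     1.00    -0.15]
  [   0.00    -0.30     0.85]
Cofactors of I−A, C_ij = (−1)^(i+j)·(minor ij) (rows/columns in the sector order above):
  C_11 = (1.00)(0.85) − (-0.15)(-0.30) = 0.8050
  C_12 = −[(-0.10)(0.85) − (-0.15)(0.00)] = 0.0850
  C_13 = (-0.10)(-0.30) − (1.00)(0.00) = 0.0300
  C_21 = −[(-0.25)(0.85) − (-0.40)(-0.30)] = 0.3325
  C_22 = (0.80)(0.85) − (-0.40)(0.00) = 0.6800
  C_23 = −[(0.80)(-0.30) − (-0.25)(0.00)] = 0.2400
  C_31 = (-0.25)(-0.15) − (-0.40)(1.00) = 0.4375
  C_32 = −[(0.80)(-0.15) − (-0.40)(-0.10)] = 0.1600
  C_33 = (0.80)(1.00) − (-0.25)(-0.10) = 0.7750
det(I−A) = Σ_j (I−A)_1j·C_1j = (0.80)(0.8050) + (-0.25)(0.0850) + (-0.40)(0.0300) = 0.61075
adj(I−A) = Cᵀ =
  [ 0.8050   0.3325   0.4375]
  [ 0.0850   0.6800   0.1600]
  [ 0.0300   0.2400   0.7750]
(I − A)⁻¹ = adj(I−A) / det(I−A) ≈
  [   1.3181     0.5444     0.7163]
  [   0.1392     1.1134     0.2620]
  [   0.0491     0.3930     1.2689]
The output multiplier for sector j is the column-j sum of the Leontief inverse (I − A)⁻¹ = adj(I−A) / det(I−A).
Column O of adj(I−A): (0.8050, 0.0850, 0.0300); det(I−A) = 0.61075.
m_O = (0.8050 + 0.0850 + 0.0300) / 0.61075 = 0.92 / 0.61075 ≈ 1.506.

m_O = 1.506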